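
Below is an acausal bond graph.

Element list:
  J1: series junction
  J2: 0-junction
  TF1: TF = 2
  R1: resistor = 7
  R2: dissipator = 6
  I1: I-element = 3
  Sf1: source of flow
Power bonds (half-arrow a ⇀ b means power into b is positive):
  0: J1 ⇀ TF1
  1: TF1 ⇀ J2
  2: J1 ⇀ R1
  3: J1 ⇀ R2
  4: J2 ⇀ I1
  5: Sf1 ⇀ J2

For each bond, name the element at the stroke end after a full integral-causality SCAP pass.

β5 stroke at Sf1  (Sf1: flow source, stroke at near end)
β4 stroke at I1  (I1: I, integral causality)
β1 stroke at J2  (J2: last free bond brings effort in)
β0 stroke at TF1  (TF1 one-in-one-out from 1)
β2 stroke at J1  (common-f at J1 fixed by 0)
β3 stroke at J1  (1-jn J1 has f-setter on 0)

bond 0 stroke at TF1
bond 1 stroke at J2
bond 2 stroke at J1
bond 3 stroke at J1
bond 4 stroke at I1
bond 5 stroke at Sf1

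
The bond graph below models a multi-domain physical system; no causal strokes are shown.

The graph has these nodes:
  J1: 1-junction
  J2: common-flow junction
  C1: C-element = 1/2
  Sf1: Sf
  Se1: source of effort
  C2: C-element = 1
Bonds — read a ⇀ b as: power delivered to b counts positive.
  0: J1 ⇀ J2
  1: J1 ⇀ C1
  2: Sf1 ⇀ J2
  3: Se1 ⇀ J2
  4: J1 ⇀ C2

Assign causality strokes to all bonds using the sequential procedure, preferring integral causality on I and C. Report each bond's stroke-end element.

bond 2 |Sf1  (source Sf1 imposes f)
bond 3 |J2  (source Se1 imposes e)
bond 0 |J2  (common-f at J2 fixed by 2)
bond 1 |J1  (J1: bond 0 brought flow, rest push out)
bond 4 |J1  (1-jn J1 has f-setter on 0)

b0 stroke→J2
b1 stroke→J1
b2 stroke→Sf1
b3 stroke→J2
b4 stroke→J1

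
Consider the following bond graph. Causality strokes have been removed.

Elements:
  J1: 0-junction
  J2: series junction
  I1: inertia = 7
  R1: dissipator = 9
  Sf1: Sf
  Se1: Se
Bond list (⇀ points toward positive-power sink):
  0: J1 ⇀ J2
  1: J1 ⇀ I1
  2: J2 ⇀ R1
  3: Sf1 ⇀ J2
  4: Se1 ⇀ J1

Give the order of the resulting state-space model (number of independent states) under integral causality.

β3 stroke→Sf1  (Sf1 fixes flow; stroke at Sf1)
β4 stroke→J1  (source Se1 imposes e)
β0 stroke→J2  (J1: bond 4 brought effort, rest push out)
β1 stroke→I1  (common-e at J1 fixed by 4)
β2 stroke→J2  (common-f at J2 fixed by 3)

1  (I1 all integral)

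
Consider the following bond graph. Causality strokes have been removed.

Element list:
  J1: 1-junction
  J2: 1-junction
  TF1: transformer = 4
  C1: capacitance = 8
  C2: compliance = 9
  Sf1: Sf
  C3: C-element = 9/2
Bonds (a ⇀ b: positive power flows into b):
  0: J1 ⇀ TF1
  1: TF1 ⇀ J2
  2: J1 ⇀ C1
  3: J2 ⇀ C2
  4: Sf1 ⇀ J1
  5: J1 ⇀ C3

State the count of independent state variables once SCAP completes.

β4 stroke→Sf1  (Sf1 (Sf) sets flow on bond)
β0 stroke→J1  (common-f at J1 fixed by 4)
β2 stroke→J1  (common-f at J1 fixed by 4)
β5 stroke→J1  (common-f at J1 fixed by 4)
β1 stroke→TF1  (through TF1, causality passes straight; one stroke at TF1)
β3 stroke→J2  (J2: bond 1 brought flow, rest push out)

3  (C1, C2, C3 all integral)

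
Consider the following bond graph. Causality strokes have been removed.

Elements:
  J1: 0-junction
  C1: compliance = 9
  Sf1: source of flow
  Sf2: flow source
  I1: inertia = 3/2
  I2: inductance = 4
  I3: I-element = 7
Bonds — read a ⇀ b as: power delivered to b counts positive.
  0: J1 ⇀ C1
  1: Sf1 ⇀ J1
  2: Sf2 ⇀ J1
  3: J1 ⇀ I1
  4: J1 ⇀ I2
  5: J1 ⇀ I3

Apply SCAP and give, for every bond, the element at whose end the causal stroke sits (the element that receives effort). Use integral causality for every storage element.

b0 stroke at J1
b1 stroke at Sf1
b2 stroke at Sf2
b3 stroke at I1
b4 stroke at I2
b5 stroke at I3

#1 stroke at Sf1  (Sf1 (Sf) sets flow on bond)
#2 stroke at Sf2  (Sf2: flow source, stroke at near end)
#0 stroke at J1  (C1: C, integral causality)
#3 stroke at I1  (common-e at J1 fixed by 0)
#4 stroke at I2  (0-jn J1 has e-setter on 0)
#5 stroke at I3  (J1 effort already set via bond 0)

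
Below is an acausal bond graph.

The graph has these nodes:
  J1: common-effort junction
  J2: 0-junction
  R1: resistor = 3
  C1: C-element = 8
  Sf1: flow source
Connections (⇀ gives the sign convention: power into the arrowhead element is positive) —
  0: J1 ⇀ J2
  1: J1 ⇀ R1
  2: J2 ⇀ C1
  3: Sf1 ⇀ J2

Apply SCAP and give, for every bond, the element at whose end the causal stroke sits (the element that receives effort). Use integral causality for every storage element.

bond 3 stroke→Sf1  (Sf1: flow source, stroke at near end)
bond 2 stroke→J2  (C1 integral (e out))
bond 0 stroke→J1  (0-jn J2 has e-setter on 2)
bond 1 stroke→R1  (J1: bond 0 brought effort, rest push out)

#0 stroke→J1
#1 stroke→R1
#2 stroke→J2
#3 stroke→Sf1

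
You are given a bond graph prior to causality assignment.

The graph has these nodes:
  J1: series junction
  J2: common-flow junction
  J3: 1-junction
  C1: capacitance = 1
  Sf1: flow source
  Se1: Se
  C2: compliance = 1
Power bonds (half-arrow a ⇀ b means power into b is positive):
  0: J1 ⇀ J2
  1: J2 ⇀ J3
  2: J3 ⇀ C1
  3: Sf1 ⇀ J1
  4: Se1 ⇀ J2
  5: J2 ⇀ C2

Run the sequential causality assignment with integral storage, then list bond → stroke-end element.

b3 |Sf1  (Sf1: flow source, stroke at near end)
b4 |J2  (Se1 fixes effort; stroke away)
b0 |J1  (J1 flow already set via bond 3)
b1 |J2  (J2: bond 0 brought flow, rest push out)
b5 |J2  (common-f at J2 fixed by 0)
b2 |J3  (common-f at J3 fixed by 1)

bond 0 stroke at J1
bond 1 stroke at J2
bond 2 stroke at J3
bond 3 stroke at Sf1
bond 4 stroke at J2
bond 5 stroke at J2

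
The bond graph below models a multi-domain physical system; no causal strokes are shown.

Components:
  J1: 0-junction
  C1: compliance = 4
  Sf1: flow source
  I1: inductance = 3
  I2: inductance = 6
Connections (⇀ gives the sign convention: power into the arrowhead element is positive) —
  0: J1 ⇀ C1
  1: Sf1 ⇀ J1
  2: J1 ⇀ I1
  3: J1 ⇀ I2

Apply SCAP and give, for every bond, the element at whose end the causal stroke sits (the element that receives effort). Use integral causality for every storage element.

b1 |Sf1  (Sf1: flow source, stroke at near end)
b0 |J1  (C1: C, integral causality)
b2 |I1  (0-jn J1 has e-setter on 0)
b3 |I2  (J1: bond 0 brought effort, rest push out)

#0 →J1
#1 →Sf1
#2 →I1
#3 →I2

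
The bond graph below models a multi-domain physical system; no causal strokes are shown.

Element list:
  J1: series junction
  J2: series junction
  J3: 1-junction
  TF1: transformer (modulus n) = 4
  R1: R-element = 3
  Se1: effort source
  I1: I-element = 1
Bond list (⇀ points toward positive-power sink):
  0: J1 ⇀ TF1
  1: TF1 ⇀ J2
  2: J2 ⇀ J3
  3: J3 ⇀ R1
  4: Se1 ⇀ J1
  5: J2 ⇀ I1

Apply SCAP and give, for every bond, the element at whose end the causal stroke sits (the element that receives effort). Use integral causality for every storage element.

#4 →J1  (Se1 fixes effort; stroke away)
#0 →TF1  (J1: last free bond brings flow in)
#1 →J2  (TF TF1: opposite of bond 0)
#5 →I1  (I1 integral (f out))
#2 →J2  (J2: bond 5 brought flow, rest push out)
#3 →J3  (1-jn J3 has f-setter on 2)

β0 stroke→TF1
β1 stroke→J2
β2 stroke→J2
β3 stroke→J3
β4 stroke→J1
β5 stroke→I1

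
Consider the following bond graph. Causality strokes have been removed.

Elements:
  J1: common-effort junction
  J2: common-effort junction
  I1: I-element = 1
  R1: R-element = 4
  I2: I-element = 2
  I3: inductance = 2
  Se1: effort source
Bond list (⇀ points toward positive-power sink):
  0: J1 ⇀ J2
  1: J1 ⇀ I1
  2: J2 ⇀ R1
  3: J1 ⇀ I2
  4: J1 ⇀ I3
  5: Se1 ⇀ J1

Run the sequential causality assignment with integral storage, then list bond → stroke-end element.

β5 →J1  (Se1: effort source, stroke at far end)
β0 →J2  (J1 effort already set via bond 5)
β1 →I1  (J1: bond 5 brought effort, rest push out)
β3 →I2  (J1: bond 5 brought effort, rest push out)
β4 →I3  (common-e at J1 fixed by 5)
β2 →R1  (J2: bond 0 brought effort, rest push out)

bond 0 |J2
bond 1 |I1
bond 2 |R1
bond 3 |I2
bond 4 |I3
bond 5 |J1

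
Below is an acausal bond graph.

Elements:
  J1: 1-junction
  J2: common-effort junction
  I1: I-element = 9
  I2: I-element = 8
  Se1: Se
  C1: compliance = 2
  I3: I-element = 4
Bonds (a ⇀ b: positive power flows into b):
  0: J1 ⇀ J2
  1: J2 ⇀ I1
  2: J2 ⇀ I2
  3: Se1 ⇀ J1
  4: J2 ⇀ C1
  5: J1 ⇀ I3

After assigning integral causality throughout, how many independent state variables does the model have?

4  (C1, I1, I2, I3 all integral)

b3 stroke→J1  (source Se1 imposes e)
b1 stroke→I1  (prefer integral on I1)
b2 stroke→I2  (I2 outputs flow p/I2)
b4 stroke→J2  (prefer integral on C1)
b0 stroke→J1  (common-e at J2 fixed by 4)
b5 stroke→I3  (J1 needs exactly one f-in)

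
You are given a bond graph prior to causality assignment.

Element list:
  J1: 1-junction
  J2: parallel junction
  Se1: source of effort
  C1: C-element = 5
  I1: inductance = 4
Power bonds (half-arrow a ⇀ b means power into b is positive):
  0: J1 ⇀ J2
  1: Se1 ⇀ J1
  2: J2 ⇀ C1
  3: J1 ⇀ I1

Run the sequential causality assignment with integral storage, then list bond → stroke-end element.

#0 |J1
#1 |J1
#2 |J2
#3 |I1

b1 →J1  (Se1 fixes effort; stroke away)
b2 →J2  (prefer integral on C1)
b0 →J1  (J2 effort already set via bond 2)
b3 →I1  (closing 1-jn rule on J1)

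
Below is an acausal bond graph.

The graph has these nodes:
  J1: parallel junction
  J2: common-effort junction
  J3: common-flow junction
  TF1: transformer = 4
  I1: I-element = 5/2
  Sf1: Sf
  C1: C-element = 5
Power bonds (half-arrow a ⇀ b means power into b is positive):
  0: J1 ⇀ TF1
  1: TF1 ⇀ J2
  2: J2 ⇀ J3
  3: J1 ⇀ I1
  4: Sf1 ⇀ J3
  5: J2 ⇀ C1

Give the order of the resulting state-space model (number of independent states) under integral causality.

#4 →Sf1  (Sf1: flow source, stroke at near end)
#2 →J3  (J3: bond 4 brought flow, rest push out)
#3 →I1  (I1 outputs flow p/I1)
#0 →J1  (only one effort-in slot at J1)
#1 →TF1  (TF1 one-in-one-out from 0)
#5 →J2  (J2: last free bond brings effort in)

2  (C1, I1 all integral)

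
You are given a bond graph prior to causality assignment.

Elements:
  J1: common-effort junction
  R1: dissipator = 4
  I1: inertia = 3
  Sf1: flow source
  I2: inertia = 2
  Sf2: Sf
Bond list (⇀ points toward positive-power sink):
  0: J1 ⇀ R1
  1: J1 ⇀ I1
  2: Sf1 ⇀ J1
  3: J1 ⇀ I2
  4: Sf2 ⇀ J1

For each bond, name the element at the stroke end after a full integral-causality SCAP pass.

#2 |Sf1  (Sf1 fixes flow; stroke at Sf1)
#4 |Sf2  (Sf2 fixes flow; stroke at Sf2)
#1 |I1  (I1 integral (f out))
#3 |I2  (prefer integral on I2)
#0 |J1  (only one effort-in slot at J1)

#0 →J1
#1 →I1
#2 →Sf1
#3 →I2
#4 →Sf2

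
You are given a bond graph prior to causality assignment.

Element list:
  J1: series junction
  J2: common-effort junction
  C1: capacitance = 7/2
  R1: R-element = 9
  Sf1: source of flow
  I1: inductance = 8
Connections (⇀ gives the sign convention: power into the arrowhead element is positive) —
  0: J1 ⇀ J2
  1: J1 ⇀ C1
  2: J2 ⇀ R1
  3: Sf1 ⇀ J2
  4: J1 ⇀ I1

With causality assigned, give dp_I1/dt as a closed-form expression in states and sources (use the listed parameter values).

β3 stroke at Sf1  (Sf1: flow source, stroke at near end)
β1 stroke at J1  (C1 integral (e out))
β4 stroke at I1  (I1: I, integral causality)
β0 stroke at J1  (1-jn J1 has f-setter on 4)
β2 stroke at J2  (J2: last free bond brings effort in)

dp_I1/dt = -9*F_Sf1 - 9*p_I1/8 - 2*q_C1/7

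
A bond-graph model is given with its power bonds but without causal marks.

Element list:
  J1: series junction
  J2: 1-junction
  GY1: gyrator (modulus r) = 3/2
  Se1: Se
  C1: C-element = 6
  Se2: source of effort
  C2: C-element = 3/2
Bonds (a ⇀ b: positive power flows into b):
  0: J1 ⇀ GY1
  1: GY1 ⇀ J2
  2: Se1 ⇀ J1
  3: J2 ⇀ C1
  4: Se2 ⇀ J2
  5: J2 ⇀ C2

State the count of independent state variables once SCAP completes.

2  (C1, C2 all integral)

b2 |J1  (Se1 fixes effort; stroke away)
b4 |J2  (Se2 fixes effort; stroke away)
b0 |GY1  (J1: last free bond brings flow in)
b1 |GY1  (GY1: gyrator matches bond 0)
b3 |J2  (J2 flow already set via bond 1)
b5 |J2  (1-jn J2 has f-setter on 1)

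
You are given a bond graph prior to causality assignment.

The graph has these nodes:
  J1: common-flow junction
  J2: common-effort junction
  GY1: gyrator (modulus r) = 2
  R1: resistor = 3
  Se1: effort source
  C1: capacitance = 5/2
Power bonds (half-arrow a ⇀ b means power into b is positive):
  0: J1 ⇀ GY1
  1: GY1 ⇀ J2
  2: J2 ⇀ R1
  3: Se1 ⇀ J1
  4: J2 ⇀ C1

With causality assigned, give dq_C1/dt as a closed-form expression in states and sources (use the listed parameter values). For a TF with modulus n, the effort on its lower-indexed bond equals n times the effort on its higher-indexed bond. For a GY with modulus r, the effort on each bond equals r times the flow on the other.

bond 3 stroke→J1  (Se1: effort source, stroke at far end)
bond 0 stroke→GY1  (only one flow-in slot at J1)
bond 1 stroke→GY1  (through GY1, causality inverts; strokes same side of GY1)
bond 4 stroke→J2  (C1 integral (e out))
bond 2 stroke→R1  (J2: bond 4 brought effort, rest push out)

dq_C1/dt = E_Se1/2 - 2*q_C1/15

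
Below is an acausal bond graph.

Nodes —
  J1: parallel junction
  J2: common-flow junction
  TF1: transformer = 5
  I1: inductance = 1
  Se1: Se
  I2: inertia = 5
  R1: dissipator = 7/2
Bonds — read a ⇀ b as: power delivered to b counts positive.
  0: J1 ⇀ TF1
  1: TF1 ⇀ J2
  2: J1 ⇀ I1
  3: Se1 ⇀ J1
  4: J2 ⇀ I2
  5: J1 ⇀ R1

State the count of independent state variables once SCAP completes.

2  (I1, I2 all integral)

b3 |J1  (source Se1 imposes e)
b0 |TF1  (common-e at J1 fixed by 3)
b2 |I1  (J1 effort already set via bond 3)
b5 |R1  (J1: bond 3 brought effort, rest push out)
b1 |J2  (TF TF1: opposite of bond 0)
b4 |I2  (only one flow-in slot at J2)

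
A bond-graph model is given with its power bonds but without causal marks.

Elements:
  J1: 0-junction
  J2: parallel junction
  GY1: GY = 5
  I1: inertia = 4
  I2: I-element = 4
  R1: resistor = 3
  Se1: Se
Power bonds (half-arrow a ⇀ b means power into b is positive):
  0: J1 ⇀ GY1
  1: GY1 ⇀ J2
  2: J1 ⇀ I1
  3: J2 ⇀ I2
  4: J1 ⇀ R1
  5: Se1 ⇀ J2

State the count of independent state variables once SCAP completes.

b5 →J2  (Se1 fixes effort; stroke away)
b1 →GY1  (J2: bond 5 brought effort, rest push out)
b3 →I2  (J2: bond 5 brought effort, rest push out)
b0 →GY1  (GY1 both-in/both-out from 1)
b2 →I1  (I1: I, integral causality)
b4 →J1  (closing 0-jn rule on J1)

2  (I1, I2 all integral)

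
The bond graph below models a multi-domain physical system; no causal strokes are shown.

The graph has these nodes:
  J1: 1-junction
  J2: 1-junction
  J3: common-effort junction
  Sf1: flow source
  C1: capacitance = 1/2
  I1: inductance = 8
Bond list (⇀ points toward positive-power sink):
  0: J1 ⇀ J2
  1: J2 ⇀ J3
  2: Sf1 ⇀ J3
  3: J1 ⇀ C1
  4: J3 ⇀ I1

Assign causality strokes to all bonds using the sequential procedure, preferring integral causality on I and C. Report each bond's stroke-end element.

bond 0 stroke at J2
bond 1 stroke at J3
bond 2 stroke at Sf1
bond 3 stroke at J1
bond 4 stroke at I1

bond 2 |Sf1  (source Sf1 imposes f)
bond 3 |J1  (C1 outputs effort q/C1)
bond 0 |J2  (closing 1-jn rule on J1)
bond 1 |J3  (closing 1-jn rule on J2)
bond 4 |I1  (0-jn J3 has e-setter on 1)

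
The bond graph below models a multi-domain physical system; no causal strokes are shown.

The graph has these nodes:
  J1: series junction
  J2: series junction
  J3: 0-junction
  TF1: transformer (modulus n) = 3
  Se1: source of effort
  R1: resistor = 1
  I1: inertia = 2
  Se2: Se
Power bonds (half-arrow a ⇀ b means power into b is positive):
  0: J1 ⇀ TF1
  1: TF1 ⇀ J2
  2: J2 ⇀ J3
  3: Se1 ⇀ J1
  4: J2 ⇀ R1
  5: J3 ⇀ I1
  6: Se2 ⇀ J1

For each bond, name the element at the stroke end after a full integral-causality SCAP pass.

b0 stroke→TF1
b1 stroke→J2
b2 stroke→J3
b3 stroke→J1
b4 stroke→J2
b5 stroke→I1
b6 stroke→J1

#3 |J1  (source Se1 imposes e)
#6 |J1  (Se2 fixes effort; stroke away)
#0 |TF1  (J1: last free bond brings flow in)
#1 |J2  (TF TF1: opposite of bond 0)
#5 |I1  (I1 outputs flow p/I1)
#2 |J3  (J3: last free bond brings effort in)
#4 |J2  (J2 flow already set via bond 2)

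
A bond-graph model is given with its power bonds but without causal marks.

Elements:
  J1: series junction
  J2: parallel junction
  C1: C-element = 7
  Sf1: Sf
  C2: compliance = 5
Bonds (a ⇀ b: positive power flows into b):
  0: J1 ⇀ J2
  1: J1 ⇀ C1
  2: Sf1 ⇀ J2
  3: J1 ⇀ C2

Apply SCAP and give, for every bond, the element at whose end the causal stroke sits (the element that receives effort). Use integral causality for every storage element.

bond 0 stroke→J2
bond 1 stroke→J1
bond 2 stroke→Sf1
bond 3 stroke→J1

b2 |Sf1  (Sf1: flow source, stroke at near end)
b0 |J2  (closing 0-jn rule on J2)
b1 |J1  (1-jn J1 has f-setter on 0)
b3 |J1  (J1 flow already set via bond 0)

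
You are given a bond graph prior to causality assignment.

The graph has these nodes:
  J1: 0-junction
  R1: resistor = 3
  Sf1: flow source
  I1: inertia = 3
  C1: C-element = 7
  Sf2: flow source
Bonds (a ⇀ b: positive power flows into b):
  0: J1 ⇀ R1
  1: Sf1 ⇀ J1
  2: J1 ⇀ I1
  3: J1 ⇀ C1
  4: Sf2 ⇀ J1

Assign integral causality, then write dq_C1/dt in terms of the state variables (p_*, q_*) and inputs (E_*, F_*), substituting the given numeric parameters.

dq_C1/dt = F_Sf1 + F_Sf2 - p_I1/3 - q_C1/21

bond 1 stroke at Sf1  (Sf1: flow source, stroke at near end)
bond 4 stroke at Sf2  (Sf2 fixes flow; stroke at Sf2)
bond 2 stroke at I1  (I1: I, integral causality)
bond 3 stroke at J1  (C1 outputs effort q/C1)
bond 0 stroke at R1  (0-jn J1 has e-setter on 3)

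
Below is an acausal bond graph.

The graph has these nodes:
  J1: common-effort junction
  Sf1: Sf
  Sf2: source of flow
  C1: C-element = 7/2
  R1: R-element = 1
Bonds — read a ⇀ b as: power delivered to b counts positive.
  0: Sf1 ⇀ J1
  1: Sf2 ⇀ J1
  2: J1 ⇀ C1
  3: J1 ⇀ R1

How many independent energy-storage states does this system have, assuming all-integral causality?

1  (C1 all integral)

β0 |Sf1  (Sf1: flow source, stroke at near end)
β1 |Sf2  (Sf2: flow source, stroke at near end)
β2 |J1  (C1: C, integral causality)
β3 |R1  (J1: bond 2 brought effort, rest push out)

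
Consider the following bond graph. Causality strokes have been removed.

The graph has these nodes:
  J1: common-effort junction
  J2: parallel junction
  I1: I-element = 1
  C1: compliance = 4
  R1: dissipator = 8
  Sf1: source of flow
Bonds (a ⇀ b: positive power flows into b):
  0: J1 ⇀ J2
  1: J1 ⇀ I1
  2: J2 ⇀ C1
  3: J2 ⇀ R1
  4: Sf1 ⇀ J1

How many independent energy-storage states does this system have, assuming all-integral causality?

2  (C1, I1 all integral)

bond 4 stroke at Sf1  (Sf1 (Sf) sets flow on bond)
bond 1 stroke at I1  (prefer integral on I1)
bond 0 stroke at J1  (J1 needs exactly one e-in)
bond 2 stroke at J2  (prefer integral on C1)
bond 3 stroke at R1  (J2 effort already set via bond 2)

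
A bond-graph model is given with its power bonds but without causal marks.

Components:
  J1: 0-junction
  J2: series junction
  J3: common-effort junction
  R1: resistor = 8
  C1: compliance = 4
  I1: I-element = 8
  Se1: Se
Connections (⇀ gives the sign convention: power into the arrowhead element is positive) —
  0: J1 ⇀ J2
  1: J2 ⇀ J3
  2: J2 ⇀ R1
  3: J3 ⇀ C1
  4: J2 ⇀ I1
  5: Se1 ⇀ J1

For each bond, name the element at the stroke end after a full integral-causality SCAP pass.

#0 stroke at J2
#1 stroke at J2
#2 stroke at J2
#3 stroke at J3
#4 stroke at I1
#5 stroke at J1

b5 →J1  (Se1: effort source, stroke at far end)
b0 →J2  (0-jn J1 has e-setter on 5)
b3 →J3  (C1 outputs effort q/C1)
b1 →J2  (common-e at J3 fixed by 3)
b4 →I1  (I1 integral (f out))
b2 →J2  (J2 flow already set via bond 4)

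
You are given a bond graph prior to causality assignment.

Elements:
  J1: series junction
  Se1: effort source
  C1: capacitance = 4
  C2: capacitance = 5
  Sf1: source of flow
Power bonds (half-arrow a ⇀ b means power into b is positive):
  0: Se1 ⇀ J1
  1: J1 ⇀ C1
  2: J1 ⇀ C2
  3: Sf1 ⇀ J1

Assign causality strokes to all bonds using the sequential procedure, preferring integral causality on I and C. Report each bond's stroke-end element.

bond 0 |J1  (Se1: effort source, stroke at far end)
bond 3 |Sf1  (Sf1: flow source, stroke at near end)
bond 1 |J1  (1-jn J1 has f-setter on 3)
bond 2 |J1  (1-jn J1 has f-setter on 3)

β0 |J1
β1 |J1
β2 |J1
β3 |Sf1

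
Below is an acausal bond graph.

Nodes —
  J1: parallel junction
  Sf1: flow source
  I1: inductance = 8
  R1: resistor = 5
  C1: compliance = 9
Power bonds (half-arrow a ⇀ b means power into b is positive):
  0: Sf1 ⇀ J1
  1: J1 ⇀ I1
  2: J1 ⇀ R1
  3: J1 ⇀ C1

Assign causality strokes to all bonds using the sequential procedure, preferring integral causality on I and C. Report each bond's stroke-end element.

β0 →Sf1
β1 →I1
β2 →R1
β3 →J1

bond 0 stroke at Sf1  (Sf1 (Sf) sets flow on bond)
bond 1 stroke at I1  (I1: I, integral causality)
bond 3 stroke at J1  (prefer integral on C1)
bond 2 stroke at R1  (0-jn J1 has e-setter on 3)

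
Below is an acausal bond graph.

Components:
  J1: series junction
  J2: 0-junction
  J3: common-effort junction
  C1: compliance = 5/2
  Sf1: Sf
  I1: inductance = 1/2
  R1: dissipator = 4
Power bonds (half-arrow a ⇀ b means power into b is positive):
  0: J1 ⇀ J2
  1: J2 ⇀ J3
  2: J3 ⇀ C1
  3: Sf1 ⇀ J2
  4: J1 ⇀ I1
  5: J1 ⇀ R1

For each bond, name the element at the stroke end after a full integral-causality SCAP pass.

β3 |Sf1  (source Sf1 imposes f)
β2 |J3  (C1 integral (e out))
β1 |J2  (J3 effort already set via bond 2)
β0 |J1  (0-jn J2 has e-setter on 1)
β4 |I1  (prefer integral on I1)
β5 |J1  (J1 flow already set via bond 4)

bond 0 stroke→J1
bond 1 stroke→J2
bond 2 stroke→J3
bond 3 stroke→Sf1
bond 4 stroke→I1
bond 5 stroke→J1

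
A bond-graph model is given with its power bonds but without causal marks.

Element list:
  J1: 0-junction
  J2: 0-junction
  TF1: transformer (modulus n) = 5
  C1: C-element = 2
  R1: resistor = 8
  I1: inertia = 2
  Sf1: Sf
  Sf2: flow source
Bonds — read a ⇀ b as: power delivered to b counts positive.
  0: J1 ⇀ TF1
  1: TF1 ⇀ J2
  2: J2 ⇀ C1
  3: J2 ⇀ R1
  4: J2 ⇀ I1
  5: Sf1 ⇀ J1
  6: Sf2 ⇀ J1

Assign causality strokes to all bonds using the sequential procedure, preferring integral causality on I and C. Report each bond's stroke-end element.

#5 stroke at Sf1  (Sf1: flow source, stroke at near end)
#6 stroke at Sf2  (Sf2 fixes flow; stroke at Sf2)
#0 stroke at J1  (closing 0-jn rule on J1)
#1 stroke at TF1  (through TF1, causality passes straight; one stroke at TF1)
#2 stroke at J2  (C1: C, integral causality)
#3 stroke at R1  (common-e at J2 fixed by 2)
#4 stroke at I1  (0-jn J2 has e-setter on 2)

bond 0 stroke at J1
bond 1 stroke at TF1
bond 2 stroke at J2
bond 3 stroke at R1
bond 4 stroke at I1
bond 5 stroke at Sf1
bond 6 stroke at Sf2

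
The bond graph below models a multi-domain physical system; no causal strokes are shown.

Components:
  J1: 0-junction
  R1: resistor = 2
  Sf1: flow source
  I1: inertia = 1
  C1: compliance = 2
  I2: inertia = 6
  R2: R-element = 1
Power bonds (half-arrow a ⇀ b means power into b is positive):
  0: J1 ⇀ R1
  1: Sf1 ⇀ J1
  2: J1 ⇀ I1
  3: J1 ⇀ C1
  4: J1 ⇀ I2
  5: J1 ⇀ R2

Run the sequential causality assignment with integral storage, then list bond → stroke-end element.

b1 |Sf1  (Sf1 fixes flow; stroke at Sf1)
b2 |I1  (prefer integral on I1)
b3 |J1  (C1 integral (e out))
b0 |R1  (common-e at J1 fixed by 3)
b4 |I2  (0-jn J1 has e-setter on 3)
b5 |R2  (common-e at J1 fixed by 3)

β0 stroke at R1
β1 stroke at Sf1
β2 stroke at I1
β3 stroke at J1
β4 stroke at I2
β5 stroke at R2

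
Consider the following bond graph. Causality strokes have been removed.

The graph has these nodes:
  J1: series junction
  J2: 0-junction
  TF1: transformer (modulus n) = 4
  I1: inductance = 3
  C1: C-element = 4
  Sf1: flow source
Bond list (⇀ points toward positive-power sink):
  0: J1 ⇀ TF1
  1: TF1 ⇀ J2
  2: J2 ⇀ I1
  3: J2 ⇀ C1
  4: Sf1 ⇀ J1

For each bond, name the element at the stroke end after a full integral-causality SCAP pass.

β4 |Sf1  (source Sf1 imposes f)
β0 |J1  (common-f at J1 fixed by 4)
β1 |TF1  (TF1 one-in-one-out from 0)
β2 |I1  (prefer integral on I1)
β3 |J2  (closing 0-jn rule on J2)

β0 stroke→J1
β1 stroke→TF1
β2 stroke→I1
β3 stroke→J2
β4 stroke→Sf1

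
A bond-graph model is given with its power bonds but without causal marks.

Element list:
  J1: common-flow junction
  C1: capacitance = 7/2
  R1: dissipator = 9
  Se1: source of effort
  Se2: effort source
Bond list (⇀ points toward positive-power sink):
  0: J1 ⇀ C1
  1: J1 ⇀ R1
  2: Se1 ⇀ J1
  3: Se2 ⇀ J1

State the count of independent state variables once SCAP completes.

bond 2 stroke at J1  (Se1 (Se) sets effort on bond)
bond 3 stroke at J1  (Se2 fixes effort; stroke away)
bond 0 stroke at J1  (C1: C, integral causality)
bond 1 stroke at R1  (only one flow-in slot at J1)

1  (C1 all integral)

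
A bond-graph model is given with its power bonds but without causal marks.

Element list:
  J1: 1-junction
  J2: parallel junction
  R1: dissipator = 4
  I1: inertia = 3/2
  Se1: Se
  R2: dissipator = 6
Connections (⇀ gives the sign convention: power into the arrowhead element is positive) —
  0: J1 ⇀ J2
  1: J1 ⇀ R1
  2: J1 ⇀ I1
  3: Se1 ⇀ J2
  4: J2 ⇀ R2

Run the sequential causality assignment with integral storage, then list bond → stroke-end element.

b0 stroke at J1
b1 stroke at J1
b2 stroke at I1
b3 stroke at J2
b4 stroke at R2

β3 stroke at J2  (source Se1 imposes e)
β0 stroke at J1  (0-jn J2 has e-setter on 3)
β4 stroke at R2  (0-jn J2 has e-setter on 3)
β2 stroke at I1  (prefer integral on I1)
β1 stroke at J1  (J1 flow already set via bond 2)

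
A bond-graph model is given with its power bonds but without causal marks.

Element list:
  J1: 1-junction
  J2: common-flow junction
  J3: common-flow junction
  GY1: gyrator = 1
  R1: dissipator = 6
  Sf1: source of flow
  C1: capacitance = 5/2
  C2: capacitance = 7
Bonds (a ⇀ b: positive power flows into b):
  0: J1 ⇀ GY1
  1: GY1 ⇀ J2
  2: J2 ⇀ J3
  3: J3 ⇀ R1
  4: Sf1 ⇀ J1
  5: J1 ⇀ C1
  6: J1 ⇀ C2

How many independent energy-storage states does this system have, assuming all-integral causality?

2  (C1, C2 all integral)

b4 stroke→Sf1  (source Sf1 imposes f)
b0 stroke→J1  (1-jn J1 has f-setter on 4)
b5 stroke→J1  (common-f at J1 fixed by 4)
b6 stroke→J1  (1-jn J1 has f-setter on 4)
b1 stroke→J2  (GY1 both-in/both-out from 0)
b2 stroke→J3  (J2: last free bond brings flow in)
b3 stroke→R1  (closing 1-jn rule on J3)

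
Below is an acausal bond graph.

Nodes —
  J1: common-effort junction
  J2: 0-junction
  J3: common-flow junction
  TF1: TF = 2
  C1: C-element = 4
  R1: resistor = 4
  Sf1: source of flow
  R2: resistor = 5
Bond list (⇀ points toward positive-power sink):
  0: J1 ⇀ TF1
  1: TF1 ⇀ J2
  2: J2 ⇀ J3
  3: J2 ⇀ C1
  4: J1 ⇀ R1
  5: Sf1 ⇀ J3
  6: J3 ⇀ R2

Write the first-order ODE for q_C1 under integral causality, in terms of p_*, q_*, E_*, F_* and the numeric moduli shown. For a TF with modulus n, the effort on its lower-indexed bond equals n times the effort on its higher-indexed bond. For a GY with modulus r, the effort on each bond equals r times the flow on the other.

bond 5 →Sf1  (Sf1 (Sf) sets flow on bond)
bond 2 →J3  (common-f at J3 fixed by 5)
bond 6 →J3  (J3 flow already set via bond 5)
bond 3 →J2  (C1: C, integral causality)
bond 1 →TF1  (common-e at J2 fixed by 3)
bond 0 →J1  (TF1 one-in-one-out from 1)
bond 4 →R1  (common-e at J1 fixed by 0)

dq_C1/dt = -F_Sf1 - q_C1/4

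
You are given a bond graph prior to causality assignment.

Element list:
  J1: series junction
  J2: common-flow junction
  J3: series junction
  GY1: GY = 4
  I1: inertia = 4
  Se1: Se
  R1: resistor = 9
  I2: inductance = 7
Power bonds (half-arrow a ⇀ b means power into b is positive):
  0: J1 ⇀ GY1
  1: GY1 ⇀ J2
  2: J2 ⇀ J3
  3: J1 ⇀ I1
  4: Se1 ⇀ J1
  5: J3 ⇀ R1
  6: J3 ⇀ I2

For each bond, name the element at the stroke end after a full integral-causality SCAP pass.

#0 |J1
#1 |J2
#2 |J3
#3 |I1
#4 |J1
#5 |J3
#6 |I2

β4 stroke→J1  (Se1 (Se) sets effort on bond)
β3 stroke→I1  (I1 outputs flow p/I1)
β0 stroke→J1  (J1 flow already set via bond 3)
β1 stroke→J2  (GY GY1: same side as bond 0)
β2 stroke→J3  (only one flow-in slot at J2)
β6 stroke→I2  (I2 integral (f out))
β5 stroke→J3  (common-f at J3 fixed by 6)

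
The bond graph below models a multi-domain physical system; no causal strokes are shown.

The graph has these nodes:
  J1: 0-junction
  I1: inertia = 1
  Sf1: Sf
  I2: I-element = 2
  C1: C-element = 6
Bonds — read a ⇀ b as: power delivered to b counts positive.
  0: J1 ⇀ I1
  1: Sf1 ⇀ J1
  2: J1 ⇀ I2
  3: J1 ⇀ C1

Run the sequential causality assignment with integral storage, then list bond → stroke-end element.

b1 →Sf1  (Sf1 (Sf) sets flow on bond)
b0 →I1  (I1: I, integral causality)
b2 →I2  (I2: I, integral causality)
b3 →J1  (J1 needs exactly one e-in)

b0 stroke at I1
b1 stroke at Sf1
b2 stroke at I2
b3 stroke at J1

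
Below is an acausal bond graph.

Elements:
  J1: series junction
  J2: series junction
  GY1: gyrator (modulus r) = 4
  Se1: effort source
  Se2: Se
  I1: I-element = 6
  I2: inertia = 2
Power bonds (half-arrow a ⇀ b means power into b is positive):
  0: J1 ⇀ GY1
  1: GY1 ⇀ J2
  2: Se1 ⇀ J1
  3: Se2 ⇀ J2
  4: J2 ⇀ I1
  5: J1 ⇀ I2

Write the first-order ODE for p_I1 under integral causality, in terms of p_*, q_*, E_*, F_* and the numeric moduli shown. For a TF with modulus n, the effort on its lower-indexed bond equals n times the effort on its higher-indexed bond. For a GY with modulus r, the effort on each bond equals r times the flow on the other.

dp_I1/dt = E_Se2 + 2*p_I2

b2 stroke at J1  (Se1 (Se) sets effort on bond)
b3 stroke at J2  (source Se2 imposes e)
b4 stroke at I1  (I1: I, integral causality)
b1 stroke at J2  (1-jn J2 has f-setter on 4)
b0 stroke at J1  (through GY1, causality inverts; strokes same side of GY1)
b5 stroke at I2  (closing 1-jn rule on J1)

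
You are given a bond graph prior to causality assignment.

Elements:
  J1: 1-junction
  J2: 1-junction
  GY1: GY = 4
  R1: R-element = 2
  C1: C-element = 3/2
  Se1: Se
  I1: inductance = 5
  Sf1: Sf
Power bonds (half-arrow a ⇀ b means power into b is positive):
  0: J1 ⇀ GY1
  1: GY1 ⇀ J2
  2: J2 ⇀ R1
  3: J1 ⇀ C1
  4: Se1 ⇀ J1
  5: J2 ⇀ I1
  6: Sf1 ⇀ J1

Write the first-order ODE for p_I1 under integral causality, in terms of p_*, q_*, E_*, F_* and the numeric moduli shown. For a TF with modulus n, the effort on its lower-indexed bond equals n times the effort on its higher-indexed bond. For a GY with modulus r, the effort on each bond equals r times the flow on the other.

bond 4 stroke at J1  (Se1: effort source, stroke at far end)
bond 6 stroke at Sf1  (source Sf1 imposes f)
bond 0 stroke at J1  (common-f at J1 fixed by 6)
bond 3 stroke at J1  (1-jn J1 has f-setter on 6)
bond 1 stroke at J2  (GY1 both-in/both-out from 0)
bond 5 stroke at I1  (I1: I, integral causality)
bond 2 stroke at J2  (1-jn J2 has f-setter on 5)

dp_I1/dt = 4*F_Sf1 - 2*p_I1/5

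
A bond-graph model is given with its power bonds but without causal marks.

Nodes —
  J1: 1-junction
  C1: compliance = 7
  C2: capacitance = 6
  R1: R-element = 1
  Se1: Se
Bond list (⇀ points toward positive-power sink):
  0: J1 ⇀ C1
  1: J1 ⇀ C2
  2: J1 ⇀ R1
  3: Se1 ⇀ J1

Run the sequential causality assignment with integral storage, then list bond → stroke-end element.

#0 stroke→J1
#1 stroke→J1
#2 stroke→R1
#3 stroke→J1

#3 stroke→J1  (Se1 (Se) sets effort on bond)
#0 stroke→J1  (C1 outputs effort q/C1)
#1 stroke→J1  (prefer integral on C2)
#2 stroke→R1  (only one flow-in slot at J1)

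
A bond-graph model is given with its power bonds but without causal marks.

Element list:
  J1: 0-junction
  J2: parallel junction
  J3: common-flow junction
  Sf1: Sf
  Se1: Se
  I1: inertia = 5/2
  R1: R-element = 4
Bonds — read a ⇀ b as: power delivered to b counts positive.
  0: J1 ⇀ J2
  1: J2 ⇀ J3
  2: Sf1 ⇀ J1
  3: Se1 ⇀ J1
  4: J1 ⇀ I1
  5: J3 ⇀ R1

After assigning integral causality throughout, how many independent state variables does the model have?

#2 stroke at Sf1  (source Sf1 imposes f)
#3 stroke at J1  (source Se1 imposes e)
#0 stroke at J2  (common-e at J1 fixed by 3)
#4 stroke at I1  (common-e at J1 fixed by 3)
#1 stroke at J3  (common-e at J2 fixed by 0)
#5 stroke at R1  (only one flow-in slot at J3)

1  (I1 all integral)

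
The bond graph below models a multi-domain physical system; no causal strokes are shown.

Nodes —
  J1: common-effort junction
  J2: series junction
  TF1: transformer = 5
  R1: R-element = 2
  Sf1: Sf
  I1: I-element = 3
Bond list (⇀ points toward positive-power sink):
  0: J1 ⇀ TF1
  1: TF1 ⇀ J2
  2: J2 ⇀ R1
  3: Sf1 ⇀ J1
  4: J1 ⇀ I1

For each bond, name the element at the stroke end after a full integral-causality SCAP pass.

b0 stroke→J1
b1 stroke→TF1
b2 stroke→J2
b3 stroke→Sf1
b4 stroke→I1

bond 3 stroke→Sf1  (Sf1 fixes flow; stroke at Sf1)
bond 4 stroke→I1  (I1 integral (f out))
bond 0 stroke→J1  (closing 0-jn rule on J1)
bond 1 stroke→TF1  (through TF1, causality passes straight; one stroke at TF1)
bond 2 stroke→J2  (1-jn J2 has f-setter on 1)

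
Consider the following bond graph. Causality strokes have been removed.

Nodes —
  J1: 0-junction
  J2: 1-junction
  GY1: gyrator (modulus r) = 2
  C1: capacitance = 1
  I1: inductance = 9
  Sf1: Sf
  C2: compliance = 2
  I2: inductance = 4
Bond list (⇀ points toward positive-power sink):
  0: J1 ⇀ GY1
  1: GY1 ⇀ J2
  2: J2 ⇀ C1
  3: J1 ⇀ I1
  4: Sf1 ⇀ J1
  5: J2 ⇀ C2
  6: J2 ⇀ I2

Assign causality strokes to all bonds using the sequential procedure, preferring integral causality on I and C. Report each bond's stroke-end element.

#4 →Sf1  (Sf1: flow source, stroke at near end)
#2 →J2  (C1: C, integral causality)
#3 →I1  (I1 integral (f out))
#0 →J1  (only one effort-in slot at J1)
#1 →J2  (GY1: gyrator matches bond 0)
#5 →J2  (C2 integral (e out))
#6 →I2  (J2 needs exactly one f-in)

β0 →J1
β1 →J2
β2 →J2
β3 →I1
β4 →Sf1
β5 →J2
β6 →I2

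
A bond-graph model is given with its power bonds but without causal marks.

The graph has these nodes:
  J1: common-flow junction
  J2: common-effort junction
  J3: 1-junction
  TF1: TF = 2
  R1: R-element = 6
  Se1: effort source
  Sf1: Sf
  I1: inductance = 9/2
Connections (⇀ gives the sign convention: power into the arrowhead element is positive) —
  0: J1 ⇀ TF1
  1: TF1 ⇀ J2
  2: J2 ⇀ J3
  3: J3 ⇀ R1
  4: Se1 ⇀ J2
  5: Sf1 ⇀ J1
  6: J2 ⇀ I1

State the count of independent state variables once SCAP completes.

β4 stroke→J2  (Se1: effort source, stroke at far end)
β5 stroke→Sf1  (Sf1: flow source, stroke at near end)
β0 stroke→J1  (J1: bond 5 brought flow, rest push out)
β1 stroke→TF1  (J2: bond 4 brought effort, rest push out)
β2 stroke→J3  (common-e at J2 fixed by 4)
β6 stroke→I1  (J2: bond 4 brought effort, rest push out)
β3 stroke→R1  (only one flow-in slot at J3)

1  (I1 all integral)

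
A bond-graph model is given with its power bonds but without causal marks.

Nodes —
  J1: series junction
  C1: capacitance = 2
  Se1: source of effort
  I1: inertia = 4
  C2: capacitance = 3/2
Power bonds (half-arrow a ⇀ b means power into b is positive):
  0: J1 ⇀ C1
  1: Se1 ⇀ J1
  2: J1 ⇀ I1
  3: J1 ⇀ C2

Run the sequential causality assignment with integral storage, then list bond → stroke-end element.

bond 1 |J1  (Se1 (Se) sets effort on bond)
bond 0 |J1  (prefer integral on C1)
bond 2 |I1  (I1 outputs flow p/I1)
bond 3 |J1  (common-f at J1 fixed by 2)

#0 →J1
#1 →J1
#2 →I1
#3 →J1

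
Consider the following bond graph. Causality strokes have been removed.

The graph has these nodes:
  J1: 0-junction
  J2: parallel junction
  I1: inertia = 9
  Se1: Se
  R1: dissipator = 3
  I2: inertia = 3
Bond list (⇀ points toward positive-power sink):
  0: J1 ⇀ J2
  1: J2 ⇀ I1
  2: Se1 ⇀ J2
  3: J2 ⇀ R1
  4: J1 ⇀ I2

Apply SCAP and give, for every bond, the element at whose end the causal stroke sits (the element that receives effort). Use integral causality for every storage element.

β0 stroke→J1
β1 stroke→I1
β2 stroke→J2
β3 stroke→R1
β4 stroke→I2

β2 |J2  (Se1 fixes effort; stroke away)
β0 |J1  (common-e at J2 fixed by 2)
β1 |I1  (J2: bond 2 brought effort, rest push out)
β3 |R1  (0-jn J2 has e-setter on 2)
β4 |I2  (0-jn J1 has e-setter on 0)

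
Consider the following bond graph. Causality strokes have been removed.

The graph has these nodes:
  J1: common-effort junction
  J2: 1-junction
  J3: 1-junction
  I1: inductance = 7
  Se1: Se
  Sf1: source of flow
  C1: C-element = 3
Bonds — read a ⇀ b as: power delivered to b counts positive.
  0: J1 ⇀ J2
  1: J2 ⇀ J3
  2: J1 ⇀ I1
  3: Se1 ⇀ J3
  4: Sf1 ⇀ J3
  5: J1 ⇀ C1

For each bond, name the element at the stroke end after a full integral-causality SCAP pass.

#3 →J3  (Se1 (Se) sets effort on bond)
#4 →Sf1  (Sf1 (Sf) sets flow on bond)
#1 →J3  (J3 flow already set via bond 4)
#0 →J2  (1-jn J2 has f-setter on 1)
#2 →I1  (I1 integral (f out))
#5 →J1  (only one effort-in slot at J1)

b0 stroke→J2
b1 stroke→J3
b2 stroke→I1
b3 stroke→J3
b4 stroke→Sf1
b5 stroke→J1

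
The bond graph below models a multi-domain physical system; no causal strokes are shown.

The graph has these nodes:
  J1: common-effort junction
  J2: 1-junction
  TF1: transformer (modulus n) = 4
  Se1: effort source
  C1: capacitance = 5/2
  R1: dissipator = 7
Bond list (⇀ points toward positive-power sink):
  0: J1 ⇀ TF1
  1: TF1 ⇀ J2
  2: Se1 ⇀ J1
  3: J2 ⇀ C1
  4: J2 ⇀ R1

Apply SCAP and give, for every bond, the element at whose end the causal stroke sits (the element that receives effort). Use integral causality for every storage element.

b2 |J1  (Se1: effort source, stroke at far end)
b0 |TF1  (J1: bond 2 brought effort, rest push out)
b1 |J2  (TF1: transformer flips bond 0)
b3 |J2  (C1: C, integral causality)
b4 |R1  (only one flow-in slot at J2)

#0 →TF1
#1 →J2
#2 →J1
#3 →J2
#4 →R1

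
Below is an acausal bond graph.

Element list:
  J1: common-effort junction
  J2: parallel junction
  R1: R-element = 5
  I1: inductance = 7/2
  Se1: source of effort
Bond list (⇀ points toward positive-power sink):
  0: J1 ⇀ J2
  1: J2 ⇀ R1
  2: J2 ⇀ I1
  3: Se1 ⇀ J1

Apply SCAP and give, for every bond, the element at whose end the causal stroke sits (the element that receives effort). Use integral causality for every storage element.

#3 stroke→J1  (Se1: effort source, stroke at far end)
#0 stroke→J2  (common-e at J1 fixed by 3)
#1 stroke→R1  (J2 effort already set via bond 0)
#2 stroke→I1  (J2 effort already set via bond 0)

b0 stroke at J2
b1 stroke at R1
b2 stroke at I1
b3 stroke at J1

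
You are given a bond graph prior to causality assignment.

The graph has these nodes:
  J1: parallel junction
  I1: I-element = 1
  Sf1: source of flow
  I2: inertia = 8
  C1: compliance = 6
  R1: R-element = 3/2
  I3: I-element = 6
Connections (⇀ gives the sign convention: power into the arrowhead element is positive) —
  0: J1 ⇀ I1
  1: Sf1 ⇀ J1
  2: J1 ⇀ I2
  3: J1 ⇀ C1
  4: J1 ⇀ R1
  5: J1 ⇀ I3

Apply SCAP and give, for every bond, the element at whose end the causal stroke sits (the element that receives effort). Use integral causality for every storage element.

#1 |Sf1  (Sf1: flow source, stroke at near end)
#0 |I1  (I1 integral (f out))
#2 |I2  (I2: I, integral causality)
#3 |J1  (C1: C, integral causality)
#4 |R1  (0-jn J1 has e-setter on 3)
#5 |I3  (0-jn J1 has e-setter on 3)

#0 stroke→I1
#1 stroke→Sf1
#2 stroke→I2
#3 stroke→J1
#4 stroke→R1
#5 stroke→I3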